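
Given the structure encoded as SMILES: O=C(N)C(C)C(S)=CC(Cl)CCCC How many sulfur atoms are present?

1

Scan the SMILES for S atoms (remember two-letter symbols like Cl and Br are single atoms).
Sulfur count: 1.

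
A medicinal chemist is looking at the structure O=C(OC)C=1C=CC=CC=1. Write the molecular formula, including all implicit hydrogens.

Walk through each heavy atom and fill implicit hydrogens from standard valence (C 4, N 3, O 2, S 2, halogen 1):
  atom 1: O, bond orders sum to 2 (valence 2) → 0 H
  atom 2: C, bond orders sum to 4 (valence 4) → 0 H
  atom 3: O, bond orders sum to 2 (valence 2) → 0 H
  atom 4: C, bond orders sum to 1 (valence 4) → 3 H
  atom 5: C, bond orders sum to 4 (valence 4) → 0 H
  atom 6: C, bond orders sum to 3 (valence 4) → 1 H
  atom 7: C, bond orders sum to 3 (valence 4) → 1 H
  atom 8: C, bond orders sum to 3 (valence 4) → 1 H
  atom 9: C, bond orders sum to 3 (valence 4) → 1 H
  atom 10: C, bond orders sum to 3 (valence 4) → 1 H
Totals → C:8, H:8, O:2.

C8H8O2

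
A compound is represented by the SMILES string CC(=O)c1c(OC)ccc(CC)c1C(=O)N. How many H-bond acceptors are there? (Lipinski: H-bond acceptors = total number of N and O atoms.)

N atoms: 1; O atoms: 3.
Lipinski HBA = 1 + 3 = 4.

4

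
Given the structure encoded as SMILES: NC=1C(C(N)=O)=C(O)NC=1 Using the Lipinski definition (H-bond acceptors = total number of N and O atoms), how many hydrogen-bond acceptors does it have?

5

N atoms: 3; O atoms: 2.
Lipinski HBA = 3 + 2 = 5.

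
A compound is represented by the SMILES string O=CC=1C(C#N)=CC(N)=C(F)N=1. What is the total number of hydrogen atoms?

Walk through each heavy atom and fill implicit hydrogens from standard valence (C 4, N 3, O 2, S 2, halogen 1):
  atom 1: O, bond orders sum to 2 (valence 2) → 0 H
  atom 2: C, bond orders sum to 3 (valence 4) → 1 H
  atom 3: C, bond orders sum to 4 (valence 4) → 0 H
  atom 4: C, bond orders sum to 4 (valence 4) → 0 H
  atom 5: C, bond orders sum to 4 (valence 4) → 0 H
  atom 6: N, bond orders sum to 3 (valence 3) → 0 H
  atom 7: C, bond orders sum to 3 (valence 4) → 1 H
  atom 8: C, bond orders sum to 4 (valence 4) → 0 H
  atom 9: N, bond orders sum to 1 (valence 3) → 2 H
  atom 10: C, bond orders sum to 4 (valence 4) → 0 H
  atom 11: F (halogen, monovalent) → 0 H
  atom 12: N, bond orders sum to 3 (valence 3) → 0 H
Total hydrogens: 4.

4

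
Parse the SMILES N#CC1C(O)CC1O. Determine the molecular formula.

Walk through each heavy atom and fill implicit hydrogens from standard valence (C 4, N 3, O 2, S 2, halogen 1):
  atom 1: N, bond orders sum to 3 (valence 3) → 0 H
  atom 2: C, bond orders sum to 4 (valence 4) → 0 H
  atom 3: C, bond orders sum to 3 (valence 4) → 1 H
  atom 4: C, bond orders sum to 3 (valence 4) → 1 H
  atom 5: O, bond orders sum to 1 (valence 2) → 1 H
  atom 6: C, bond orders sum to 2 (valence 4) → 2 H
  atom 7: C, bond orders sum to 3 (valence 4) → 1 H
  atom 8: O, bond orders sum to 1 (valence 2) → 1 H
Totals → C:5, H:7, N:1, O:2.
In Hill order: C5H7NO2.

C5H7NO2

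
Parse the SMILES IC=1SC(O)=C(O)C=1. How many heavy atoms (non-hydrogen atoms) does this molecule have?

Every atom symbol written in the SMILES (organic subset) is one heavy atom; implicit H are not written.
Heavy atoms by element → C:4, I:1, O:2, S:1.
Total: 8.

8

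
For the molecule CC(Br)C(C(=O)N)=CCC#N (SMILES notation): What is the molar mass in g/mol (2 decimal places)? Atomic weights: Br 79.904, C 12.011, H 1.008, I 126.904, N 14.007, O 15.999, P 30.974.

First, the molecular formula is C7H9BrN2O (counting implicit H from valence).
  Br: 1 × 79.904 = 79.904
  C: 7 × 12.011 = 84.077
  H: 9 × 1.008 = 9.072
  N: 2 × 14.007 = 28.014
  O: 1 × 15.999 = 15.999
Sum: 1×79.904 + 7×12.011 + 9×1.008 + 2×14.007 + 1×15.999 = 217.066 → 217.07 g/mol.

217.07 g/mol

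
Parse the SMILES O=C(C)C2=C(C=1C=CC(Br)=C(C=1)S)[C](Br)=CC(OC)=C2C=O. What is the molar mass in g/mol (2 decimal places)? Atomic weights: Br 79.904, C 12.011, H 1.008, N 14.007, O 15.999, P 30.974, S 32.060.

444.14 g/mol

First, the molecular formula is C16H12Br2O3S (counting implicit H from valence).
  Br: 2 × 79.904 = 159.808
  C: 16 × 12.011 = 192.176
  H: 12 × 1.008 = 12.096
  O: 3 × 15.999 = 47.997
  S: 1 × 32.060 = 32.060
Sum: 2×79.904 + 16×12.011 + 12×1.008 + 3×15.999 + 1×32.060 = 444.137 → 444.14 g/mol.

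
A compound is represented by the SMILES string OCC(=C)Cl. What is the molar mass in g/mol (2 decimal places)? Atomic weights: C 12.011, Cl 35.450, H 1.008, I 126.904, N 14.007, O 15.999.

First, the molecular formula is C3H5ClO (counting implicit H from valence).
  C: 3 × 12.011 = 36.033
  Cl: 1 × 35.450 = 35.450
  H: 5 × 1.008 = 5.040
  O: 1 × 15.999 = 15.999
Sum: 3×12.011 + 1×35.450 + 5×1.008 + 1×15.999 = 92.522 → 92.52 g/mol.

92.52 g/mol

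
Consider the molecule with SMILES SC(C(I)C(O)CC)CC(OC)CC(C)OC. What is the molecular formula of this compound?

Walk through each heavy atom and fill implicit hydrogens from standard valence (C 4, N 3, O 2, S 2, halogen 1):
  atom 1: S, bond orders sum to 1 (valence 2) → 1 H
  atom 2: C, bond orders sum to 3 (valence 4) → 1 H
  atom 3: C, bond orders sum to 3 (valence 4) → 1 H
  atom 4: I (halogen, monovalent) → 0 H
  atom 5: C, bond orders sum to 3 (valence 4) → 1 H
  atom 6: O, bond orders sum to 1 (valence 2) → 1 H
  atom 7: C, bond orders sum to 2 (valence 4) → 2 H
  atom 8: C, bond orders sum to 1 (valence 4) → 3 H
  atom 9: C, bond orders sum to 2 (valence 4) → 2 H
  atom 10: C, bond orders sum to 3 (valence 4) → 1 H
  atom 11: O, bond orders sum to 2 (valence 2) → 0 H
  atom 12: C, bond orders sum to 1 (valence 4) → 3 H
  atom 13: C, bond orders sum to 2 (valence 4) → 2 H
  atom 14: C, bond orders sum to 3 (valence 4) → 1 H
  atom 15: C, bond orders sum to 1 (valence 4) → 3 H
  atom 16: O, bond orders sum to 2 (valence 2) → 0 H
  atom 17: C, bond orders sum to 1 (valence 4) → 3 H
Totals → C:12, H:25, I:1, O:3, S:1.
In Hill order: C12H25IO3S.

C12H25IO3S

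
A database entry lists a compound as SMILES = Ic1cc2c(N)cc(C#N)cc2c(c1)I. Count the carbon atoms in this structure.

Count every carbon token in the SMILES (each C, including those in ring-closure positions and inside branches).
Carbon count: 11.

11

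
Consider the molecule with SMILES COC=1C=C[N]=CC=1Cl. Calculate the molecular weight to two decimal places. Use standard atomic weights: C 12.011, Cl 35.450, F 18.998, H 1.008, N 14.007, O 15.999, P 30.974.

143.57 g/mol

First, the molecular formula is C6H6ClNO (counting implicit H from valence).
  C: 6 × 12.011 = 72.066
  Cl: 1 × 35.450 = 35.450
  H: 6 × 1.008 = 6.048
  N: 1 × 14.007 = 14.007
  O: 1 × 15.999 = 15.999
Sum: 6×12.011 + 1×35.450 + 6×1.008 + 1×14.007 + 1×15.999 = 143.570 → 143.57 g/mol.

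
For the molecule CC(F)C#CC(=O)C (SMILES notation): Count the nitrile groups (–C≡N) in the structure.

Scan the SMILES for the nitrile motif — none present.
Groups that are present: 1 alkyne, 1 ketone.

0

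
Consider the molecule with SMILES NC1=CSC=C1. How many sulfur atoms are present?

Scan the SMILES for S atoms (remember two-letter symbols like Cl and Br are single atoms).
Sulfur count: 1.

1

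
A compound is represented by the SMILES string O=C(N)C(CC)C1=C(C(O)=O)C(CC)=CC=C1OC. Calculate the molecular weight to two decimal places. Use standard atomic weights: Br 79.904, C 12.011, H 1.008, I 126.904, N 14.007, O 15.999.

265.31 g/mol

First, the molecular formula is C14H19NO4 (counting implicit H from valence).
  C: 14 × 12.011 = 168.154
  H: 19 × 1.008 = 19.152
  N: 1 × 14.007 = 14.007
  O: 4 × 15.999 = 63.996
Sum: 14×12.011 + 19×1.008 + 1×14.007 + 4×15.999 = 265.309 → 265.31 g/mol.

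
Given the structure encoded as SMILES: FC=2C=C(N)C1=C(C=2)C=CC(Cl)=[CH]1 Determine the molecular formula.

C10H7ClFN

Walk through each heavy atom and fill implicit hydrogens from standard valence (C 4, N 3, O 2, S 2, halogen 1):
  atom 1: F (halogen, monovalent) → 0 H
  atom 2: C, bond orders sum to 4 (valence 4) → 0 H
  atom 3: C, bond orders sum to 3 (valence 4) → 1 H
  atom 4: C, bond orders sum to 4 (valence 4) → 0 H
  atom 5: N, bond orders sum to 1 (valence 3) → 2 H
  atom 6: C, bond orders sum to 4 (valence 4) → 0 H
  atom 7: C, bond orders sum to 4 (valence 4) → 0 H
  atom 8: C, bond orders sum to 3 (valence 4) → 1 H
  atom 9: C, bond orders sum to 3 (valence 4) → 1 H
  atom 10: C, bond orders sum to 3 (valence 4) → 1 H
  atom 11: C, bond orders sum to 4 (valence 4) → 0 H
  atom 12: Cl (halogen, monovalent) → 0 H
  atom 13: C with explicit H count 1
Totals → C:10, H:7, Cl:1, F:1, N:1.
In Hill order: C10H7ClFN.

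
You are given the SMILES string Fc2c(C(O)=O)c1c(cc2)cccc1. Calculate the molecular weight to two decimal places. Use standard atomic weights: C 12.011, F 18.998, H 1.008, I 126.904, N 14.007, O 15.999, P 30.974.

190.17 g/mol

First, the molecular formula is C11H7FO2 (counting implicit H from valence).
  C: 11 × 12.011 = 132.121
  F: 1 × 18.998 = 18.998
  H: 7 × 1.008 = 7.056
  O: 2 × 15.999 = 31.998
Sum: 11×12.011 + 1×18.998 + 7×1.008 + 2×15.999 = 190.173 → 190.17 g/mol.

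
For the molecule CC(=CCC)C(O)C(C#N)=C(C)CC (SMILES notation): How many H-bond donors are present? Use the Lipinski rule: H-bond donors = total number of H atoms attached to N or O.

Donors: find every N or O and count the H atoms it carries.
  atom 7 (O): bond orders sum to 1 → 1 H
  atom 10 (N): bond orders sum to 3 → 0 H
Lipinski HBD = 1.

1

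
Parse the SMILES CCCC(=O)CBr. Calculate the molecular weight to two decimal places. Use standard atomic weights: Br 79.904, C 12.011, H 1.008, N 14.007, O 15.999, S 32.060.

165.03 g/mol

First, the molecular formula is C5H9BrO (counting implicit H from valence).
  Br: 1 × 79.904 = 79.904
  C: 5 × 12.011 = 60.055
  H: 9 × 1.008 = 9.072
  O: 1 × 15.999 = 15.999
Sum: 1×79.904 + 5×12.011 + 9×1.008 + 1×15.999 = 165.030 → 165.03 g/mol.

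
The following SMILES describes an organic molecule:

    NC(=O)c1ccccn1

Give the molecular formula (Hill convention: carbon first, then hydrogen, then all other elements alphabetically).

C6H6N2O

Walk through each heavy atom and fill implicit hydrogens from standard valence (C 4, N 3, O 2, S 2, halogen 1); for lowercase aromatic atoms, an aromatic c carries 1 H when it has two neighbours and 0 H with three, and aromatic n carries 0 H:
  atom 1: N, bond orders sum to 1 (valence 3) → 2 H
  atom 2: C, bond orders sum to 4 (valence 4) → 0 H
  atom 3: O, bond orders sum to 2 (valence 2) → 0 H
  atom 4: aromatic c, 3 neighbours → 0 H
  atom 5: aromatic c, 2 neighbours → 1 H
  atom 6: aromatic c, 2 neighbours → 1 H
  atom 7: aromatic c, 2 neighbours → 1 H
  atom 8: aromatic c, 2 neighbours → 1 H
  atom 9: aromatic n, 2 neighbours → 0 H
Totals → C:6, H:6, N:2, O:1.
In Hill order: C6H6N2O.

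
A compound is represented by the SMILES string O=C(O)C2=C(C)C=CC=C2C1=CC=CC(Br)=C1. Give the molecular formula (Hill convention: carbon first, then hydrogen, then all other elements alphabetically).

Walk through each heavy atom and fill implicit hydrogens from standard valence (C 4, N 3, O 2, S 2, halogen 1):
  atom 1: O, bond orders sum to 2 (valence 2) → 0 H
  atom 2: C, bond orders sum to 4 (valence 4) → 0 H
  atom 3: O, bond orders sum to 1 (valence 2) → 1 H
  atom 4: C, bond orders sum to 4 (valence 4) → 0 H
  atom 5: C, bond orders sum to 4 (valence 4) → 0 H
  atom 6: C, bond orders sum to 1 (valence 4) → 3 H
  atom 7: C, bond orders sum to 3 (valence 4) → 1 H
  atom 8: C, bond orders sum to 3 (valence 4) → 1 H
  atom 9: C, bond orders sum to 3 (valence 4) → 1 H
  atom 10: C, bond orders sum to 4 (valence 4) → 0 H
  atom 11: C, bond orders sum to 4 (valence 4) → 0 H
  atom 12: C, bond orders sum to 3 (valence 4) → 1 H
  atom 13: C, bond orders sum to 3 (valence 4) → 1 H
  atom 14: C, bond orders sum to 3 (valence 4) → 1 H
  atom 15: C, bond orders sum to 4 (valence 4) → 0 H
  atom 16: Br (halogen, monovalent) → 0 H
  atom 17: C, bond orders sum to 3 (valence 4) → 1 H
Totals → C:14, H:11, Br:1, O:2.

C14H11BrO2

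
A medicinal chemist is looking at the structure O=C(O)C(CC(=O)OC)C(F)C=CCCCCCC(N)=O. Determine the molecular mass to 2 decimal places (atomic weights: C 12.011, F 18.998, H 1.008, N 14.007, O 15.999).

First, the molecular formula is C14H22FNO5 (counting implicit H from valence).
  C: 14 × 12.011 = 168.154
  F: 1 × 18.998 = 18.998
  H: 22 × 1.008 = 22.176
  N: 1 × 14.007 = 14.007
  O: 5 × 15.999 = 79.995
Sum: 14×12.011 + 1×18.998 + 22×1.008 + 1×14.007 + 5×15.999 = 303.330 → 303.33 g/mol.

303.33 g/mol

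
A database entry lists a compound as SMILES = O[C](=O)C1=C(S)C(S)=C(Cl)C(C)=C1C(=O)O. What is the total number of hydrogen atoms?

Walk through each heavy atom and fill implicit hydrogens from standard valence (C 4, N 3, O 2, S 2, halogen 1):
  atom 1: O, bond orders sum to 1 (valence 2) → 1 H
  atom 2: C with explicit H count 0
  atom 3: O, bond orders sum to 2 (valence 2) → 0 H
  atom 4: C, bond orders sum to 4 (valence 4) → 0 H
  atom 5: C, bond orders sum to 4 (valence 4) → 0 H
  atom 6: S, bond orders sum to 1 (valence 2) → 1 H
  atom 7: C, bond orders sum to 4 (valence 4) → 0 H
  atom 8: S, bond orders sum to 1 (valence 2) → 1 H
  atom 9: C, bond orders sum to 4 (valence 4) → 0 H
  atom 10: Cl (halogen, monovalent) → 0 H
  atom 11: C, bond orders sum to 4 (valence 4) → 0 H
  atom 12: C, bond orders sum to 1 (valence 4) → 3 H
  atom 13: C, bond orders sum to 4 (valence 4) → 0 H
  atom 14: C, bond orders sum to 4 (valence 4) → 0 H
  atom 15: O, bond orders sum to 2 (valence 2) → 0 H
  atom 16: O, bond orders sum to 1 (valence 2) → 1 H
Total hydrogens: 7.

7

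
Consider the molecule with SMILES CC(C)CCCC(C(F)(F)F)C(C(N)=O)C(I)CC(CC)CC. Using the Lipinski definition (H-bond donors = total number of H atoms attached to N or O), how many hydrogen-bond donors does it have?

Donors: find every N or O and count the H atoms it carries.
  atom 14 (N): bond orders sum to 1 → 2 H
  atom 15 (O): bond orders sum to 2 → 0 H
Lipinski HBD = 2.

2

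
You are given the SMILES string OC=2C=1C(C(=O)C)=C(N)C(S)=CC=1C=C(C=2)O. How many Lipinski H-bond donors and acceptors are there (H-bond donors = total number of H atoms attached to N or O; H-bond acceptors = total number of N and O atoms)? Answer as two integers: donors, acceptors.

4, 4

Donors: find every N or O and count the H atoms it carries.
  atom 1 (O): bond orders sum to 1 → 1 H
  atom 6 (O): bond orders sum to 2 → 0 H
  atom 9 (N): bond orders sum to 1 → 2 H
  atom 17 (O): bond orders sum to 1 → 1 H
Lipinski HBD = 4.
Acceptors: N atoms = 1, O atoms = 3 → HBA = 4.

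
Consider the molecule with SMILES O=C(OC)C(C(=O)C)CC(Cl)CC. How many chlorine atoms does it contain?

Scan the SMILES for Cl atoms (remember two-letter symbols like Cl and Br are single atoms).
Chlorine count: 1.

1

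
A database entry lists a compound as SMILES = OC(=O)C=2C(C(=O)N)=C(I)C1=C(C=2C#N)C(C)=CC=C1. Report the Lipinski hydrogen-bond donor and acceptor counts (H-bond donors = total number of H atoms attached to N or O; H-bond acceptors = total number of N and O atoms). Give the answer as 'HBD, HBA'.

Donors: find every N or O and count the H atoms it carries.
  atom 1 (O): bond orders sum to 1 → 1 H
  atom 3 (O): bond orders sum to 2 → 0 H
  atom 7 (O): bond orders sum to 2 → 0 H
  atom 8 (N): bond orders sum to 1 → 2 H
  atom 15 (N): bond orders sum to 3 → 0 H
Lipinski HBD = 3.
Acceptors: N atoms = 2, O atoms = 3 → HBA = 5.

3, 5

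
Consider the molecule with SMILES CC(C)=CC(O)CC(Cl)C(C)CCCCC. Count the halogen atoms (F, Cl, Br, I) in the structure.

Halogen atoms appear at heavy-atom position 9 (1×Cl).
Other groups present: 1 alkene, 1 hydroxyl.
Halogen count: 1.

1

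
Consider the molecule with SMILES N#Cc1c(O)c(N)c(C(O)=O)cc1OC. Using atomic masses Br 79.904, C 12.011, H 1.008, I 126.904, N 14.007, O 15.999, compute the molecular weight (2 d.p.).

208.17 g/mol

First, the molecular formula is C9H8N2O4 (counting implicit H from valence).
  C: 9 × 12.011 = 108.099
  H: 8 × 1.008 = 8.064
  N: 2 × 14.007 = 28.014
  O: 4 × 15.999 = 63.996
Sum: 9×12.011 + 8×1.008 + 2×14.007 + 4×15.999 = 208.173 → 208.17 g/mol.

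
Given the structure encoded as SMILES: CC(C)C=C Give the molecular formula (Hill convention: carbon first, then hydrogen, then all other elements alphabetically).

Walk through each heavy atom and fill implicit hydrogens from standard valence (C 4, N 3, O 2, S 2, halogen 1):
  atom 1: C, bond orders sum to 1 (valence 4) → 3 H
  atom 2: C, bond orders sum to 3 (valence 4) → 1 H
  atom 3: C, bond orders sum to 1 (valence 4) → 3 H
  atom 4: C, bond orders sum to 3 (valence 4) → 1 H
  atom 5: C, bond orders sum to 2 (valence 4) → 2 H
Totals → C:5, H:10.
In Hill order: C5H10.

C5H10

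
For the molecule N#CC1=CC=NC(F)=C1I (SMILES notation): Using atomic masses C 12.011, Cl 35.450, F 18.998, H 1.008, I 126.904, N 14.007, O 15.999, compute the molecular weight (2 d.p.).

248.00 g/mol

First, the molecular formula is C6H2FIN2 (counting implicit H from valence).
  C: 6 × 12.011 = 72.066
  F: 1 × 18.998 = 18.998
  H: 2 × 1.008 = 2.016
  I: 1 × 126.904 = 126.904
  N: 2 × 14.007 = 28.014
Sum: 6×12.011 + 1×18.998 + 2×1.008 + 1×126.904 + 2×14.007 = 247.998 → 248.00 g/mol.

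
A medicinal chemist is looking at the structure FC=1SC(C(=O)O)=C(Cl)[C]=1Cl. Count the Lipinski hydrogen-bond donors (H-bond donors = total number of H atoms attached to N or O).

1

Donors: find every N or O and count the H atoms it carries.
  atom 6 (O): bond orders sum to 2 → 0 H
  atom 7 (O): bond orders sum to 1 → 1 H
Lipinski HBD = 1.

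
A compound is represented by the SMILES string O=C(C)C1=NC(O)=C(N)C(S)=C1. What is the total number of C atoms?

7

Count every carbon token in the SMILES (each C, including those in ring-closure positions and inside branches).
Carbon count: 7.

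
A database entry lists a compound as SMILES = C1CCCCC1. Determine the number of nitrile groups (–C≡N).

Scan the SMILES for the nitrile motif — none present.

0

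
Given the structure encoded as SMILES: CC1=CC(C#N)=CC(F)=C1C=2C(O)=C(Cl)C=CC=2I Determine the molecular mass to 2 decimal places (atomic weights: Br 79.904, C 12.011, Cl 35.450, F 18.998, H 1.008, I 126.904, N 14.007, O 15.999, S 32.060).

First, the molecular formula is C14H8ClFINO (counting implicit H from valence).
  C: 14 × 12.011 = 168.154
  Cl: 1 × 35.450 = 35.450
  F: 1 × 18.998 = 18.998
  H: 8 × 1.008 = 8.064
  I: 1 × 126.904 = 126.904
  N: 1 × 14.007 = 14.007
  O: 1 × 15.999 = 15.999
Sum: 14×12.011 + 1×35.450 + 1×18.998 + 8×1.008 + 1×126.904 + 1×14.007 + 1×15.999 = 387.576 → 387.58 g/mol.

387.58 g/mol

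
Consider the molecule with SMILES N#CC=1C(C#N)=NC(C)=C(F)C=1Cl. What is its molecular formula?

C8H3ClFN3

Walk through each heavy atom and fill implicit hydrogens from standard valence (C 4, N 3, O 2, S 2, halogen 1):
  atom 1: N, bond orders sum to 3 (valence 3) → 0 H
  atom 2: C, bond orders sum to 4 (valence 4) → 0 H
  atom 3: C, bond orders sum to 4 (valence 4) → 0 H
  atom 4: C, bond orders sum to 4 (valence 4) → 0 H
  atom 5: C, bond orders sum to 4 (valence 4) → 0 H
  atom 6: N, bond orders sum to 3 (valence 3) → 0 H
  atom 7: N, bond orders sum to 3 (valence 3) → 0 H
  atom 8: C, bond orders sum to 4 (valence 4) → 0 H
  atom 9: C, bond orders sum to 1 (valence 4) → 3 H
  atom 10: C, bond orders sum to 4 (valence 4) → 0 H
  atom 11: F (halogen, monovalent) → 0 H
  atom 12: C, bond orders sum to 4 (valence 4) → 0 H
  atom 13: Cl (halogen, monovalent) → 0 H
Totals → C:8, H:3, Cl:1, F:1, N:3.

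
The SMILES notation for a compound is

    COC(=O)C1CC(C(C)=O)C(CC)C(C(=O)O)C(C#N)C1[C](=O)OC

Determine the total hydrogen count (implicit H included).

23

Walk through each heavy atom and fill implicit hydrogens from standard valence (C 4, N 3, O 2, S 2, halogen 1):
  atom 1: C, bond orders sum to 1 (valence 4) → 3 H
  atom 2: O, bond orders sum to 2 (valence 2) → 0 H
  atom 3: C, bond orders sum to 4 (valence 4) → 0 H
  atom 4: O, bond orders sum to 2 (valence 2) → 0 H
  atom 5: C, bond orders sum to 3 (valence 4) → 1 H
  atom 6: C, bond orders sum to 2 (valence 4) → 2 H
  atom 7: C, bond orders sum to 3 (valence 4) → 1 H
  atom 8: C, bond orders sum to 4 (valence 4) → 0 H
  atom 9: C, bond orders sum to 1 (valence 4) → 3 H
  atom 10: O, bond orders sum to 2 (valence 2) → 0 H
  atom 11: C, bond orders sum to 3 (valence 4) → 1 H
  atom 12: C, bond orders sum to 2 (valence 4) → 2 H
  atom 13: C, bond orders sum to 1 (valence 4) → 3 H
  atom 14: C, bond orders sum to 3 (valence 4) → 1 H
  atom 15: C, bond orders sum to 4 (valence 4) → 0 H
  atom 16: O, bond orders sum to 2 (valence 2) → 0 H
  atom 17: O, bond orders sum to 1 (valence 2) → 1 H
  atom 18: C, bond orders sum to 3 (valence 4) → 1 H
  atom 19: C, bond orders sum to 4 (valence 4) → 0 H
  atom 20: N, bond orders sum to 3 (valence 3) → 0 H
  atom 21: C, bond orders sum to 3 (valence 4) → 1 H
  atom 22: C with explicit H count 0
  atom 23: O, bond orders sum to 2 (valence 2) → 0 H
  atom 24: O, bond orders sum to 2 (valence 2) → 0 H
  atom 25: C, bond orders sum to 1 (valence 4) → 3 H
Total hydrogens: 23.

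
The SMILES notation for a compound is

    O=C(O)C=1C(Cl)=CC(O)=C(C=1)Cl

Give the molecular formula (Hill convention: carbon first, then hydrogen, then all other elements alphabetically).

C7H4Cl2O3

Walk through each heavy atom and fill implicit hydrogens from standard valence (C 4, N 3, O 2, S 2, halogen 1):
  atom 1: O, bond orders sum to 2 (valence 2) → 0 H
  atom 2: C, bond orders sum to 4 (valence 4) → 0 H
  atom 3: O, bond orders sum to 1 (valence 2) → 1 H
  atom 4: C, bond orders sum to 4 (valence 4) → 0 H
  atom 5: C, bond orders sum to 4 (valence 4) → 0 H
  atom 6: Cl (halogen, monovalent) → 0 H
  atom 7: C, bond orders sum to 3 (valence 4) → 1 H
  atom 8: C, bond orders sum to 4 (valence 4) → 0 H
  atom 9: O, bond orders sum to 1 (valence 2) → 1 H
  atom 10: C, bond orders sum to 4 (valence 4) → 0 H
  atom 11: C, bond orders sum to 3 (valence 4) → 1 H
  atom 12: Cl (halogen, monovalent) → 0 H
Totals → C:7, H:4, Cl:2, O:3.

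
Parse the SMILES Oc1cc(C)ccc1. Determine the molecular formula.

Walk through each heavy atom and fill implicit hydrogens from standard valence (C 4, N 3, O 2, S 2, halogen 1); for lowercase aromatic atoms, an aromatic c carries 1 H when it has two neighbours and 0 H with three, and aromatic n carries 0 H:
  atom 1: O, bond orders sum to 1 (valence 2) → 1 H
  atom 2: aromatic c, 3 neighbours → 0 H
  atom 3: aromatic c, 2 neighbours → 1 H
  atom 4: aromatic c, 3 neighbours → 0 H
  atom 5: C, bond orders sum to 1 (valence 4) → 3 H
  atom 6: aromatic c, 2 neighbours → 1 H
  atom 7: aromatic c, 2 neighbours → 1 H
  atom 8: aromatic c, 2 neighbours → 1 H
Totals → C:7, H:8, O:1.

C7H8O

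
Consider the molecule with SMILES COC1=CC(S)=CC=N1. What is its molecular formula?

C6H7NOS

Walk through each heavy atom and fill implicit hydrogens from standard valence (C 4, N 3, O 2, S 2, halogen 1):
  atom 1: C, bond orders sum to 1 (valence 4) → 3 H
  atom 2: O, bond orders sum to 2 (valence 2) → 0 H
  atom 3: C, bond orders sum to 4 (valence 4) → 0 H
  atom 4: C, bond orders sum to 3 (valence 4) → 1 H
  atom 5: C, bond orders sum to 4 (valence 4) → 0 H
  atom 6: S, bond orders sum to 1 (valence 2) → 1 H
  atom 7: C, bond orders sum to 3 (valence 4) → 1 H
  atom 8: C, bond orders sum to 3 (valence 4) → 1 H
  atom 9: N, bond orders sum to 3 (valence 3) → 0 H
Totals → C:6, H:7, N:1, O:1, S:1.
In Hill order: C6H7NOS.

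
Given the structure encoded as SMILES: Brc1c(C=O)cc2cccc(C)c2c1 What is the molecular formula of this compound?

Walk through each heavy atom and fill implicit hydrogens from standard valence (C 4, N 3, O 2, S 2, halogen 1); for lowercase aromatic atoms, an aromatic c carries 1 H when it has two neighbours and 0 H with three, and aromatic n carries 0 H:
  atom 1: Br (halogen, monovalent) → 0 H
  atom 2: aromatic c, 3 neighbours → 0 H
  atom 3: aromatic c, 3 neighbours → 0 H
  atom 4: C, bond orders sum to 3 (valence 4) → 1 H
  atom 5: O, bond orders sum to 2 (valence 2) → 0 H
  atom 6: aromatic c, 2 neighbours → 1 H
  atom 7: aromatic c, 3 neighbours → 0 H
  atom 8: aromatic c, 2 neighbours → 1 H
  atom 9: aromatic c, 2 neighbours → 1 H
  atom 10: aromatic c, 2 neighbours → 1 H
  atom 11: aromatic c, 3 neighbours → 0 H
  atom 12: C, bond orders sum to 1 (valence 4) → 3 H
  atom 13: aromatic c, 3 neighbours → 0 H
  atom 14: aromatic c, 2 neighbours → 1 H
Totals → C:12, H:9, Br:1, O:1.
In Hill order: C12H9BrO.

C12H9BrO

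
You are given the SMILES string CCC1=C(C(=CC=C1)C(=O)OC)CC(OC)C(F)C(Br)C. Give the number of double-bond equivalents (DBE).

5

Molecular formula: C16H22BrFO3.
DoU = (2C + 2 + N − H − X) / 2, where X is the halogen count and O/S are ignored.
    = (2·16 + 2 + 0 − 22 − 2) / 2 = 10 / 2 = 5.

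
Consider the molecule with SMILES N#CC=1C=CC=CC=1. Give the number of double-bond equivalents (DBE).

Molecular formula: C7H5N.
DoU = (2C + 2 + N − H − X) / 2, where X is the halogen count and O/S are ignored.
    = (2·7 + 2 + 1 − 5 − 0) / 2 = 12 / 2 = 6.

6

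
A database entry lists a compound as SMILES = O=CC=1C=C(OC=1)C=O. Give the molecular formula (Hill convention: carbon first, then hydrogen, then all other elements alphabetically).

C6H4O3

Walk through each heavy atom and fill implicit hydrogens from standard valence (C 4, N 3, O 2, S 2, halogen 1):
  atom 1: O, bond orders sum to 2 (valence 2) → 0 H
  atom 2: C, bond orders sum to 3 (valence 4) → 1 H
  atom 3: C, bond orders sum to 4 (valence 4) → 0 H
  atom 4: C, bond orders sum to 3 (valence 4) → 1 H
  atom 5: C, bond orders sum to 4 (valence 4) → 0 H
  atom 6: O, bond orders sum to 2 (valence 2) → 0 H
  atom 7: C, bond orders sum to 3 (valence 4) → 1 H
  atom 8: C, bond orders sum to 3 (valence 4) → 1 H
  atom 9: O, bond orders sum to 2 (valence 2) → 0 H
Totals → C:6, H:4, O:3.
In Hill order: C6H4O3.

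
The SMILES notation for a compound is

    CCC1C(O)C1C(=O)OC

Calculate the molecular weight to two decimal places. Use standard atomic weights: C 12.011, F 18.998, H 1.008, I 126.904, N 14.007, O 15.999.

144.17 g/mol

First, the molecular formula is C7H12O3 (counting implicit H from valence).
  C: 7 × 12.011 = 84.077
  H: 12 × 1.008 = 12.096
  O: 3 × 15.999 = 47.997
Sum: 7×12.011 + 12×1.008 + 3×15.999 = 144.170 → 144.17 g/mol.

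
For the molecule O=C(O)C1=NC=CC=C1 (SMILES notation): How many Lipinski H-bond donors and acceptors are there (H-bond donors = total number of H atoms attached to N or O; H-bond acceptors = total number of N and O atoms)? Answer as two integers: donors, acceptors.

Donors: find every N or O and count the H atoms it carries.
  atom 1 (O): bond orders sum to 2 → 0 H
  atom 3 (O): bond orders sum to 1 → 1 H
  atom 5 (N): bond orders sum to 3 → 0 H
Lipinski HBD = 1.
Acceptors: N atoms = 1, O atoms = 2 → HBA = 3.

1, 3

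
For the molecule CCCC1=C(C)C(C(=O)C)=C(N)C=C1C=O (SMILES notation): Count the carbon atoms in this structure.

13

Count every carbon token in the SMILES (each C, including those in ring-closure positions and inside branches).
Carbon count: 13.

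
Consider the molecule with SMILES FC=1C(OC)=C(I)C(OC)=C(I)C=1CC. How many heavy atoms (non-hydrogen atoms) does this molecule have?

15

Every atom symbol written in the SMILES (organic subset) is one heavy atom; implicit H are not written.
Heavy atoms by element → C:10, F:1, I:2, O:2.
Total: 15.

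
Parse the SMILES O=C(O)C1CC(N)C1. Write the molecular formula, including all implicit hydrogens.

Walk through each heavy atom and fill implicit hydrogens from standard valence (C 4, N 3, O 2, S 2, halogen 1):
  atom 1: O, bond orders sum to 2 (valence 2) → 0 H
  atom 2: C, bond orders sum to 4 (valence 4) → 0 H
  atom 3: O, bond orders sum to 1 (valence 2) → 1 H
  atom 4: C, bond orders sum to 3 (valence 4) → 1 H
  atom 5: C, bond orders sum to 2 (valence 4) → 2 H
  atom 6: C, bond orders sum to 3 (valence 4) → 1 H
  atom 7: N, bond orders sum to 1 (valence 3) → 2 H
  atom 8: C, bond orders sum to 2 (valence 4) → 2 H
Totals → C:5, H:9, N:1, O:2.

C5H9NO2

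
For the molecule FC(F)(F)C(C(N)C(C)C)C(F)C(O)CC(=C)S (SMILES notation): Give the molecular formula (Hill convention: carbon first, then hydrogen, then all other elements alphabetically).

C11H19F4NOS

Walk through each heavy atom and fill implicit hydrogens from standard valence (C 4, N 3, O 2, S 2, halogen 1):
  atom 1: F (halogen, monovalent) → 0 H
  atom 2: C, bond orders sum to 4 (valence 4) → 0 H
  atom 3: F (halogen, monovalent) → 0 H
  atom 4: F (halogen, monovalent) → 0 H
  atom 5: C, bond orders sum to 3 (valence 4) → 1 H
  atom 6: C, bond orders sum to 3 (valence 4) → 1 H
  atom 7: N, bond orders sum to 1 (valence 3) → 2 H
  atom 8: C, bond orders sum to 3 (valence 4) → 1 H
  atom 9: C, bond orders sum to 1 (valence 4) → 3 H
  atom 10: C, bond orders sum to 1 (valence 4) → 3 H
  atom 11: C, bond orders sum to 3 (valence 4) → 1 H
  atom 12: F (halogen, monovalent) → 0 H
  atom 13: C, bond orders sum to 3 (valence 4) → 1 H
  atom 14: O, bond orders sum to 1 (valence 2) → 1 H
  atom 15: C, bond orders sum to 2 (valence 4) → 2 H
  atom 16: C, bond orders sum to 4 (valence 4) → 0 H
  atom 17: C, bond orders sum to 2 (valence 4) → 2 H
  atom 18: S, bond orders sum to 1 (valence 2) → 1 H
Totals → C:11, H:19, F:4, N:1, O:1, S:1.
In Hill order: C11H19F4NOS.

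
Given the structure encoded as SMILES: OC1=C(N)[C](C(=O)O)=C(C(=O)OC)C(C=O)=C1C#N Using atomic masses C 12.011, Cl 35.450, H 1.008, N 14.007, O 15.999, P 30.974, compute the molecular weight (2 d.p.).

264.19 g/mol

First, the molecular formula is C11H8N2O6 (counting implicit H from valence).
  C: 11 × 12.011 = 132.121
  H: 8 × 1.008 = 8.064
  N: 2 × 14.007 = 28.014
  O: 6 × 15.999 = 95.994
Sum: 11×12.011 + 8×1.008 + 2×14.007 + 6×15.999 = 264.193 → 264.19 g/mol.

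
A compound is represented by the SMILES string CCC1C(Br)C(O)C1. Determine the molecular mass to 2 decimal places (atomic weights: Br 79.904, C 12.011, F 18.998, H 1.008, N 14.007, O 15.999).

179.06 g/mol

First, the molecular formula is C6H11BrO (counting implicit H from valence).
  Br: 1 × 79.904 = 79.904
  C: 6 × 12.011 = 72.066
  H: 11 × 1.008 = 11.088
  O: 1 × 15.999 = 15.999
Sum: 1×79.904 + 6×12.011 + 11×1.008 + 1×15.999 = 179.057 → 179.06 g/mol.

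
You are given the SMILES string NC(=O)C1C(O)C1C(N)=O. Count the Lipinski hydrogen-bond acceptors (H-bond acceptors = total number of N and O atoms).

N atoms: 2; O atoms: 3.
Lipinski HBA = 2 + 3 = 5.

5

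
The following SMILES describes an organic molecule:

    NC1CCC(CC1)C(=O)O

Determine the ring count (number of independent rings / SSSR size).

In SMILES, each pair of matching ring-closure digits denotes one ring-closing bond; the number of such bonds equals the number of independent rings.
Ring-closure bonds here: 1.

1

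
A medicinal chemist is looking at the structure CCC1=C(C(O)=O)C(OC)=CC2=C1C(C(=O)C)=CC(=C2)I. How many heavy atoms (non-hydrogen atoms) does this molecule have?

Every atom symbol written in the SMILES (organic subset) is one heavy atom; implicit H are not written.
Heavy atoms by element → C:16, I:1, O:4.
Total: 21.

21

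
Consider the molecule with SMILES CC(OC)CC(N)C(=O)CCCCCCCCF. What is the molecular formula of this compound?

Walk through each heavy atom and fill implicit hydrogens from standard valence (C 4, N 3, O 2, S 2, halogen 1):
  atom 1: C, bond orders sum to 1 (valence 4) → 3 H
  atom 2: C, bond orders sum to 3 (valence 4) → 1 H
  atom 3: O, bond orders sum to 2 (valence 2) → 0 H
  atom 4: C, bond orders sum to 1 (valence 4) → 3 H
  atom 5: C, bond orders sum to 2 (valence 4) → 2 H
  atom 6: C, bond orders sum to 3 (valence 4) → 1 H
  atom 7: N, bond orders sum to 1 (valence 3) → 2 H
  atom 8: C, bond orders sum to 4 (valence 4) → 0 H
  atom 9: O, bond orders sum to 2 (valence 2) → 0 H
  atom 10: C, bond orders sum to 2 (valence 4) → 2 H
  atom 11: C, bond orders sum to 2 (valence 4) → 2 H
  atom 12: C, bond orders sum to 2 (valence 4) → 2 H
  atom 13: C, bond orders sum to 2 (valence 4) → 2 H
  atom 14: C, bond orders sum to 2 (valence 4) → 2 H
  atom 15: C, bond orders sum to 2 (valence 4) → 2 H
  atom 16: C, bond orders sum to 2 (valence 4) → 2 H
  atom 17: C, bond orders sum to 2 (valence 4) → 2 H
  atom 18: F (halogen, monovalent) → 0 H
Totals → C:14, H:28, F:1, N:1, O:2.
In Hill order: C14H28FNO2.

C14H28FNO2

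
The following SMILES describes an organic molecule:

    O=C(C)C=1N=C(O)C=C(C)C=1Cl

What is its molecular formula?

Walk through each heavy atom and fill implicit hydrogens from standard valence (C 4, N 3, O 2, S 2, halogen 1):
  atom 1: O, bond orders sum to 2 (valence 2) → 0 H
  atom 2: C, bond orders sum to 4 (valence 4) → 0 H
  atom 3: C, bond orders sum to 1 (valence 4) → 3 H
  atom 4: C, bond orders sum to 4 (valence 4) → 0 H
  atom 5: N, bond orders sum to 3 (valence 3) → 0 H
  atom 6: C, bond orders sum to 4 (valence 4) → 0 H
  atom 7: O, bond orders sum to 1 (valence 2) → 1 H
  atom 8: C, bond orders sum to 3 (valence 4) → 1 H
  atom 9: C, bond orders sum to 4 (valence 4) → 0 H
  atom 10: C, bond orders sum to 1 (valence 4) → 3 H
  atom 11: C, bond orders sum to 4 (valence 4) → 0 H
  atom 12: Cl (halogen, monovalent) → 0 H
Totals → C:8, H:8, Cl:1, N:1, O:2.

C8H8ClNO2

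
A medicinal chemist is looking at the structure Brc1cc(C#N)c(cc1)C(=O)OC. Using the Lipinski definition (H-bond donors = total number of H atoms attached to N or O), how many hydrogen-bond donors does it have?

Donors: find every N or O and count the H atoms it carries.
  atom 6 (N): bond orders sum to 3 → 0 H
  atom 11 (O): bond orders sum to 2 → 0 H
  atom 12 (O): bond orders sum to 2 → 0 H
Lipinski HBD = 0.

0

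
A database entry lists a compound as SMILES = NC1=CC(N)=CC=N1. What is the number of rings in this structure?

1

In SMILES, each pair of matching ring-closure digits denotes one ring-closing bond; the number of such bonds equals the number of independent rings.
Ring-closure bonds here: 1.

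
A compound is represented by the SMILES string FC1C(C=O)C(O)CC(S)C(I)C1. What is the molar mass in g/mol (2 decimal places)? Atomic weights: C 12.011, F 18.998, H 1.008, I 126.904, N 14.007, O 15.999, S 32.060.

First, the molecular formula is C8H12FIO2S (counting implicit H from valence).
  C: 8 × 12.011 = 96.088
  F: 1 × 18.998 = 18.998
  H: 12 × 1.008 = 12.096
  I: 1 × 126.904 = 126.904
  O: 2 × 15.999 = 31.998
  S: 1 × 32.060 = 32.060
Sum: 8×12.011 + 1×18.998 + 12×1.008 + 1×126.904 + 2×15.999 + 1×32.060 = 318.144 → 318.14 g/mol.

318.14 g/mol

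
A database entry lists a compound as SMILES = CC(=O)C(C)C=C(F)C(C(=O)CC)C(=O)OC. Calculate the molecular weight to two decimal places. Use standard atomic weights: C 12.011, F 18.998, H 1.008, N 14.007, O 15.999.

First, the molecular formula is C12H17FO4 (counting implicit H from valence).
  C: 12 × 12.011 = 144.132
  F: 1 × 18.998 = 18.998
  H: 17 × 1.008 = 17.136
  O: 4 × 15.999 = 63.996
Sum: 12×12.011 + 1×18.998 + 17×1.008 + 4×15.999 = 244.262 → 244.26 g/mol.

244.26 g/mol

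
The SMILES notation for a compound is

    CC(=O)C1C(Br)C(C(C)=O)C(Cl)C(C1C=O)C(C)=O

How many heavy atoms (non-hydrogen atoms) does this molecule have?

19

Every atom symbol written in the SMILES (organic subset) is one heavy atom; implicit H are not written.
Heavy atoms by element → Br:1, C:13, Cl:1, O:4.
Total: 19.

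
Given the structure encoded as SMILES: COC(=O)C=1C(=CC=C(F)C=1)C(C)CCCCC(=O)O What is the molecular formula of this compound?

C15H19FO4

Walk through each heavy atom and fill implicit hydrogens from standard valence (C 4, N 3, O 2, S 2, halogen 1):
  atom 1: C, bond orders sum to 1 (valence 4) → 3 H
  atom 2: O, bond orders sum to 2 (valence 2) → 0 H
  atom 3: C, bond orders sum to 4 (valence 4) → 0 H
  atom 4: O, bond orders sum to 2 (valence 2) → 0 H
  atom 5: C, bond orders sum to 4 (valence 4) → 0 H
  atom 6: C, bond orders sum to 4 (valence 4) → 0 H
  atom 7: C, bond orders sum to 3 (valence 4) → 1 H
  atom 8: C, bond orders sum to 3 (valence 4) → 1 H
  atom 9: C, bond orders sum to 4 (valence 4) → 0 H
  atom 10: F (halogen, monovalent) → 0 H
  atom 11: C, bond orders sum to 3 (valence 4) → 1 H
  atom 12: C, bond orders sum to 3 (valence 4) → 1 H
  atom 13: C, bond orders sum to 1 (valence 4) → 3 H
  atom 14: C, bond orders sum to 2 (valence 4) → 2 H
  atom 15: C, bond orders sum to 2 (valence 4) → 2 H
  atom 16: C, bond orders sum to 2 (valence 4) → 2 H
  atom 17: C, bond orders sum to 2 (valence 4) → 2 H
  atom 18: C, bond orders sum to 4 (valence 4) → 0 H
  atom 19: O, bond orders sum to 2 (valence 2) → 0 H
  atom 20: O, bond orders sum to 1 (valence 2) → 1 H
Totals → C:15, H:19, F:1, O:4.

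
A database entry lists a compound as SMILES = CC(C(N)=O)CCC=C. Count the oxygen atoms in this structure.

Scan the SMILES for O atoms (remember two-letter symbols like Cl and Br are single atoms).
Oxygen count: 1.

1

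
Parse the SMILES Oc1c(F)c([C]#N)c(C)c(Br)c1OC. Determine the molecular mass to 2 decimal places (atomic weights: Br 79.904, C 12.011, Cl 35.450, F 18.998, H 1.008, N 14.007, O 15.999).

260.06 g/mol

First, the molecular formula is C9H7BrFNO2 (counting implicit H from valence).
  Br: 1 × 79.904 = 79.904
  C: 9 × 12.011 = 108.099
  F: 1 × 18.998 = 18.998
  H: 7 × 1.008 = 7.056
  N: 1 × 14.007 = 14.007
  O: 2 × 15.999 = 31.998
Sum: 1×79.904 + 9×12.011 + 1×18.998 + 7×1.008 + 1×14.007 + 2×15.999 = 260.062 → 260.06 g/mol.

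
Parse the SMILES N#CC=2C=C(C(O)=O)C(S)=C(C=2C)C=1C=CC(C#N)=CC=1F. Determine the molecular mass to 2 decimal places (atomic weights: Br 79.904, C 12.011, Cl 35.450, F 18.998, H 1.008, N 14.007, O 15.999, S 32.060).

312.32 g/mol

First, the molecular formula is C16H9FN2O2S (counting implicit H from valence).
  C: 16 × 12.011 = 192.176
  F: 1 × 18.998 = 18.998
  H: 9 × 1.008 = 9.072
  N: 2 × 14.007 = 28.014
  O: 2 × 15.999 = 31.998
  S: 1 × 32.060 = 32.060
Sum: 16×12.011 + 1×18.998 + 9×1.008 + 2×14.007 + 2×15.999 + 1×32.060 = 312.318 → 312.32 g/mol.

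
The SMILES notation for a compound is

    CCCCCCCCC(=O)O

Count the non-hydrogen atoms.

Every atom symbol written in the SMILES (organic subset) is one heavy atom; implicit H are not written.
Heavy atoms by element → C:9, O:2.
Total: 11.

11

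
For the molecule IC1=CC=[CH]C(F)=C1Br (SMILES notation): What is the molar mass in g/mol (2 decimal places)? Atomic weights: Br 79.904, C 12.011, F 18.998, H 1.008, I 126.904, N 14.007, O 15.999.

First, the molecular formula is C6H3BrFI (counting implicit H from valence).
  Br: 1 × 79.904 = 79.904
  C: 6 × 12.011 = 72.066
  F: 1 × 18.998 = 18.998
  H: 3 × 1.008 = 3.024
  I: 1 × 126.904 = 126.904
Sum: 1×79.904 + 6×12.011 + 1×18.998 + 3×1.008 + 1×126.904 = 300.896 → 300.90 g/mol.

300.90 g/mol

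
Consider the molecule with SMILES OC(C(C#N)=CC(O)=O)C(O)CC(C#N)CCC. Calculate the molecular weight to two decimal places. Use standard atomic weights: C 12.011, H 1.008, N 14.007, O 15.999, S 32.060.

252.27 g/mol

First, the molecular formula is C12H16N2O4 (counting implicit H from valence).
  C: 12 × 12.011 = 144.132
  H: 16 × 1.008 = 16.128
  N: 2 × 14.007 = 28.014
  O: 4 × 15.999 = 63.996
Sum: 12×12.011 + 16×1.008 + 2×14.007 + 4×15.999 = 252.270 → 252.27 g/mol.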